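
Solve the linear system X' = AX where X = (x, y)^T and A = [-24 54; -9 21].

Coefficient matrix A = [[-24, 54], [-9, 21]].
Characteristic polynomial det(A - λI) = λ^2 + 3λ - 18 = 0.
Eigenvalues λ = 3, -6.
For λ=3: (A-λI) row 1 is [-27, 54], so an eigenvector is (2, 1).
For λ=-6: (A-λI) row 1 is [-18, 54], so an eigenvector is (-3, -1).
General solution: K_1e^(3t)(2,1) + K_2e^(-6t)(-3,-1).

x(t) = 2K_1e^(3t) - 3K_2e^(-6t), y(t) = K_1e^(3t) - K_2e^(-6t)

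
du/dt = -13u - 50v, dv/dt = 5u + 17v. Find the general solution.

Coefficient matrix A = [[-13, -50], [5, 17]].
Characteristic polynomial det(A - λI) = λ^2 - 4λ + 29 = 0.
Eigenvalues λ = 2 ± 5i (complex conjugate pair).
For λ=2+5i: an eigenvector is (-3,1) - i(-1,0) = (-3 + i, 1).
A real fundamental pair from Re and Im of e^((2+5i)t)v: X_1 = e^(2t)(cos(5t)·(-3,1) + sin(5t)·(-1,0)), X_2 = e^(2t)(sin(5t)·(-3,1) - cos(5t)·(-1,0)).
General solution: K_1X_1 + K_2X_2.

u(t) = -K_1e^(2t)sin(5t) - 3K_1e^(2t)cos(5t) - 3K_2e^(2t)sin(5t) + K_2e^(2t)cos(5t), v(t) = K_1e^(2t)cos(5t) + K_2e^(2t)sin(5t)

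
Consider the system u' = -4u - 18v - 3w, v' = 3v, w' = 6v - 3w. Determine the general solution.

Coefficient matrix A = [[-4, -18, -3], [0, 3, 0], [0, 6, -3]].
det(A - λI) = 0 gives eigenvalues λ = -4, 3, -3.
For λ=-4: eigenvector (1,0,0).
For λ=3: eigenvector (-3,1,1).
For λ=-3: eigenvector (-3,0,1).
General solution: C_1e^(-4t)(1,0,0) + C_2e^(3t)(-3,1,1) + C_3e^(-3t)(-3,0,1).

u(t) = C_1e^(-4t) - 3C_2e^(3t) - 3C_3e^(-3t), v(t) = C_2e^(3t), w(t) = C_2e^(3t) + C_3e^(-3t)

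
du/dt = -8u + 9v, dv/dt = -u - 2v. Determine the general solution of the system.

Coefficient matrix A = [[-8, 9], [-1, -2]].
Characteristic polynomial det(A - λI) = λ^2 + 10λ + 25 = 0.
Single eigenvalue λ = -5 with algebraic multiplicity 2.
Eigenvector v = (3,1); generalized eigenvector w with (A-λI)w=v is (-1,0).
General solution: e^(-5t)[K_1·v + K_2·(t·v + w)].

u(t) = 3K_1e^(-5t) + 3K_2te^(-5t) - K_2e^(-5t), v(t) = K_1e^(-5t) + K_2te^(-5t)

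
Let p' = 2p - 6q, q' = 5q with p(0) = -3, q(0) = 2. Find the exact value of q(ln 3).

A = [[2,-6],[0,5]]; eigenvalues λ = 2, 5.
Eigenvectors: (-1,0) for λ=2, (2,-1) for λ=5.
From the initial condition, c_1 = -1, c_2 = -2.
q(ln 3) = (-1)(3^2)(0) + (-2)(3^5)(-1) = 486.

486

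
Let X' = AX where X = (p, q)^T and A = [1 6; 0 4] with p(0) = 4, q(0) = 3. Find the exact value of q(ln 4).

A = [[1,6],[0,4]]; eigenvalues λ = 1, 4.
Eigenvectors: (1,0) for λ=1, (-2,-1) for λ=4.
From the initial condition, c_1 = -2, c_2 = -3.
q(ln 4) = (-2)(4^1)(0) + (-3)(4^4)(-1) = 768.

768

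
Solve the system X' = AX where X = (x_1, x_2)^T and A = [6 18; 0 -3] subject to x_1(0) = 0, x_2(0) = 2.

Coefficient matrix A = [[6, 18], [0, -3]].
Characteristic polynomial det(A - λI) = λ^2 - 3λ - 18 = 0.
Eigenvalues λ = -3, 6.
For λ=-3: (A-λI) row 1 is [9, 18], so an eigenvector is (-2, 1).
For λ=6: (A-λI) row 1 is [0, 18], so an eigenvector is (1, 0).
General solution: C_1e^(-3t)(-2,1) + C_2e^(6t)(1,0).
Applying x_1(0)=0, x_2(0)=2 gives C_1=2, C_2=4.

x_1(t) = 4e^(6t) - 4e^(-3t), x_2(t) = 2e^(-3t)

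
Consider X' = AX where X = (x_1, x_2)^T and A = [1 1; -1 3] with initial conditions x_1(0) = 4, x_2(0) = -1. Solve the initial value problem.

x_1(t) = -5te^(2t) + 4e^(2t), x_2(t) = -5te^(2t) - e^(2t)

Coefficient matrix A = [[1, 1], [-1, 3]].
Characteristic polynomial det(A - λI) = λ^2 - 4λ + 4 = 0.
Single eigenvalue λ = 2 with algebraic multiplicity 2.
Eigenvector v = (-1,-1); generalized eigenvector w with (A-λI)w=v is (-1,-2).
General solution: e^(2t)[c_1·v + c_2·(t·v + w)].
Applying x_1(0)=4, x_2(0)=-1 gives c_1=-9, c_2=5.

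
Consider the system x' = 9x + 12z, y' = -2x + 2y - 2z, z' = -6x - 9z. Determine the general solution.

Coefficient matrix A = [[9, 0, 12], [-2, 2, -2], [-6, 0, -9]].
det(A - λI) = 0 gives eigenvalues λ = -3, 2, 3.
For λ=-3: eigenvector (1,0,-1).
For λ=2: eigenvector (0,1,0).
For λ=3: eigenvector (2,-2,-1).
General solution: C_1e^(-3t)(1,0,-1) + C_2e^(2t)(0,1,0) + C_3e^(3t)(2,-2,-1).

x(t) = C_1e^(-3t) + 2C_3e^(3t), y(t) = C_2e^(2t) - 2C_3e^(3t), z(t) = -C_1e^(-3t) - C_3e^(3t)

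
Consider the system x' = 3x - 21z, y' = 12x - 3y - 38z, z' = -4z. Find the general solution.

x(t) = c_1e^(3t) + 3c_3e^(-4t), y(t) = 2c_1e^(3t) + c_2e^(-3t) + 2c_3e^(-4t), z(t) = c_3e^(-4t)

Coefficient matrix A = [[3, 0, -21], [12, -3, -38], [0, 0, -4]].
det(A - λI) = 0 gives eigenvalues λ = 3, -3, -4.
For λ=3: eigenvector (1,2,0).
For λ=-3: eigenvector (0,1,0).
For λ=-4: eigenvector (3,2,1).
General solution: c_1e^(3t)(1,2,0) + c_2e^(-3t)(0,1,0) + c_3e^(-4t)(3,2,1).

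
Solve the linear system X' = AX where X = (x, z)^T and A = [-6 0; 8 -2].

Coefficient matrix A = [[-6, 0], [8, -2]].
Characteristic polynomial det(A - λI) = λ^2 + 8λ + 12 = 0.
Eigenvalues λ = -6, -2.
For λ=-6: (A-λI) row 2 is [8, 4], so an eigenvector is (1, -2).
For λ=-2: (A-λI) row 1 is [-4, 0], so an eigenvector is (0, -1).
General solution: C_1e^(-6t)(1,-2) + C_2e^(-2t)(0,-1).

x(t) = C_1e^(-6t), z(t) = -2C_1e^(-6t) - C_2e^(-2t)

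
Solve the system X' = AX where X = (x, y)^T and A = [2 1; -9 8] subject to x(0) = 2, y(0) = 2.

Coefficient matrix A = [[2, 1], [-9, 8]].
Characteristic polynomial det(A - λI) = λ^2 - 10λ + 25 = 0.
Single eigenvalue λ = 5 with algebraic multiplicity 2.
Eigenvector v = (1,3); generalized eigenvector w with (A-λI)w=v is (-1,-2).
General solution: e^(5t)[c_1·v + c_2·(t·v + w)].
Applying x(0)=2, y(0)=2 gives c_1=-2, c_2=-4.

x(t) = -4te^(5t) + 2e^(5t), y(t) = -12te^(5t) + 2e^(5t)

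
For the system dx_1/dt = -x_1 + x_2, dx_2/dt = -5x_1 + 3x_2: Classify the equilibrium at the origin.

A = [[-1,1],[-5,3]]; det(A-λI) = λ^2 - 2λ + 2.
λ = 1 ± i: positive real part.

unstable spiral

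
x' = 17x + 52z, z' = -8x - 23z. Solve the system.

x(t) = -3C_1e^(-3t)sin(4t) + 2C_1e^(-3t)cos(4t) + 2C_2e^(-3t)sin(4t) + 3C_2e^(-3t)cos(4t), z(t) = C_1e^(-3t)sin(4t) - C_1e^(-3t)cos(4t) - C_2e^(-3t)sin(4t) - C_2e^(-3t)cos(4t)

Coefficient matrix A = [[17, 52], [-8, -23]].
Characteristic polynomial det(A - λI) = λ^2 + 6λ + 25 = 0.
Eigenvalues λ = -3 ± 4i (complex conjugate pair).
For λ=-3+4i: an eigenvector is (2,-1) - i(-3,1) = (2 + 3i, -1 - i).
A real fundamental pair from Re and Im of e^((-3+4i)t)v: X_1 = e^(-3t)(cos(4t)·(2,-1) + sin(4t)·(-3,1)), X_2 = e^(-3t)(sin(4t)·(2,-1) - cos(4t)·(-3,1)).
General solution: C_1X_1 + C_2X_2.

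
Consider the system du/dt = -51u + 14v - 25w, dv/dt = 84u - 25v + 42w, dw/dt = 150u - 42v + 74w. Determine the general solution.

Coefficient matrix A = [[-51, 14, -25], [84, -25, 42], [150, -42, 74]].
det(A - λI) = 0 gives eigenvalues λ = -1, 3, -4.
For λ=-1: eigenvector (1,0,-2).
For λ=3: eigenvector (2,-3,-6).
For λ=-4: eigenvector (-1,2,3).
General solution: c_1e^(-t)(1,0,-2) + c_2e^(3t)(2,-3,-6) + c_3e^(-4t)(-1,2,3).

u(t) = c_1e^(-t) + 2c_2e^(3t) - c_3e^(-4t), v(t) = -3c_2e^(3t) + 2c_3e^(-4t), w(t) = -2c_1e^(-t) - 6c_2e^(3t) + 3c_3e^(-4t)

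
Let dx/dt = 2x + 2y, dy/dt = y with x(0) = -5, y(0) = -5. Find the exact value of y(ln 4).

A = [[2,2],[0,1]]; eigenvalues λ = 1, 2.
Eigenvectors: (-2,1) for λ=1, (-1,0) for λ=2.
From the initial condition, c_1 = -5, c_2 = 15.
y(ln 4) = (-5)(4^1)(1) + (15)(4^2)(0) = -20.

-20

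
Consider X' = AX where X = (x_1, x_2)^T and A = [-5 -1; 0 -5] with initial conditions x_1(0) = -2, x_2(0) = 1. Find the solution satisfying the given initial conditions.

x_1(t) = -te^(-5t) - 2e^(-5t), x_2(t) = e^(-5t)

Coefficient matrix A = [[-5, -1], [0, -5]].
Characteristic polynomial det(A - λI) = λ^2 + 10λ + 25 = 0.
Single eigenvalue λ = -5 with algebraic multiplicity 2.
Eigenvector v = (1,0); generalized eigenvector w with (A-λI)w=v is (2,-1).
General solution: e^(-5t)[K_1·v + K_2·(t·v + w)].
Applying x_1(0)=-2, x_2(0)=1 gives K_1=0, K_2=-1.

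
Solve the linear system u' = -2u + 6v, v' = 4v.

u(t) = K_1e^(-2t) - K_2e^(4t), v(t) = -K_2e^(4t)

Coefficient matrix A = [[-2, 6], [0, 4]].
Characteristic polynomial det(A - λI) = λ^2 - 2λ - 8 = 0.
Eigenvalues λ = -2, 4.
For λ=-2: (A-λI) row 1 is [0, 6], so an eigenvector is (1, 0).
For λ=4: (A-λI) row 1 is [-6, 6], so an eigenvector is (-1, -1).
General solution: K_1e^(-2t)(1,0) + K_2e^(4t)(-1,-1).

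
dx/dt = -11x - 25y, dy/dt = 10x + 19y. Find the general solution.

Coefficient matrix A = [[-11, -25], [10, 19]].
Characteristic polynomial det(A - λI) = λ^2 - 8λ + 41 = 0.
Eigenvalues λ = 4 ± 5i (complex conjugate pair).
For λ=4+5i: an eigenvector is (2,-1) - i(-1,1) = (2 + i, -1 - i).
A real fundamental pair from Re and Im of e^((4+5i)t)v: X_1 = e^(4t)(cos(5t)·(2,-1) + sin(5t)·(-1,1)), X_2 = e^(4t)(sin(5t)·(2,-1) - cos(5t)·(-1,1)).
General solution: C_1X_1 + C_2X_2.

x(t) = -C_1e^(4t)sin(5t) + 2C_1e^(4t)cos(5t) + 2C_2e^(4t)sin(5t) + C_2e^(4t)cos(5t), y(t) = C_1e^(4t)sin(5t) - C_1e^(4t)cos(5t) - C_2e^(4t)sin(5t) - C_2e^(4t)cos(5t)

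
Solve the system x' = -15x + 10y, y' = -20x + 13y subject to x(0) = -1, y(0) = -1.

Coefficient matrix A = [[-15, 10], [-20, 13]].
Characteristic polynomial det(A - λI) = λ^2 + 2λ + 5 = 0.
Eigenvalues λ = -1 ± 2i (complex conjugate pair).
For λ=-1+2i: an eigenvector is (2,3) - i(1,1) = (2 - i, 3 - i).
A real fundamental pair from Re and Im of e^((-1+2i)t)v: X_1 = e^(-t)(cos(2t)·(2,3) + sin(2t)·(1,1)), X_2 = e^(-t)(sin(2t)·(2,3) - cos(2t)·(1,1)).
General solution: K_1X_1 + K_2X_2.
Applying x(0)=-1, y(0)=-1 gives K_1=0, K_2=1.

x(t) = 2e^(-t)sin(2t) - e^(-t)cos(2t), y(t) = 3e^(-t)sin(2t) - e^(-t)cos(2t)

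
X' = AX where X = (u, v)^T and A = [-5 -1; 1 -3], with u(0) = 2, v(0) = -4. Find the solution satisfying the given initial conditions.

u(t) = 2te^(-4t) + 2e^(-4t), v(t) = -2te^(-4t) - 4e^(-4t)

Coefficient matrix A = [[-5, -1], [1, -3]].
Characteristic polynomial det(A - λI) = λ^2 + 8λ + 16 = 0.
Single eigenvalue λ = -4 with algebraic multiplicity 2.
Eigenvector v = (-1,1); generalized eigenvector w with (A-λI)w=v is (1,0).
General solution: e^(-4t)[K_1·v + K_2·(t·v + w)].
Applying u(0)=2, v(0)=-4 gives K_1=-4, K_2=-2.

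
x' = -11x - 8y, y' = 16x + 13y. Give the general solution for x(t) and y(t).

x(t) = -c_1e^(-3t) - c_2e^(5t), y(t) = c_1e^(-3t) + 2c_2e^(5t)

Coefficient matrix A = [[-11, -8], [16, 13]].
Characteristic polynomial det(A - λI) = λ^2 - 2λ - 15 = 0.
Eigenvalues λ = -3, 5.
For λ=-3: (A-λI) row 1 is [-8, -8], so an eigenvector is (-1, 1).
For λ=5: (A-λI) row 1 is [-16, -8], so an eigenvector is (-1, 2).
General solution: c_1e^(-3t)(-1,1) + c_2e^(5t)(-1,2).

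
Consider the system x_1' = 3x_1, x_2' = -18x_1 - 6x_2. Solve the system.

x_1(t) = -c_2e^(3t), x_2(t) = c_1e^(-6t) + 2c_2e^(3t)

Coefficient matrix A = [[3, 0], [-18, -6]].
Characteristic polynomial det(A - λI) = λ^2 + 3λ - 18 = 0.
Eigenvalues λ = -6, 3.
For λ=-6: (A-λI) row 1 is [9, 0], so an eigenvector is (0, 1).
For λ=3: (A-λI) row 2 is [-18, -9], so an eigenvector is (-1, 2).
General solution: c_1e^(-6t)(0,1) + c_2e^(3t)(-1,2).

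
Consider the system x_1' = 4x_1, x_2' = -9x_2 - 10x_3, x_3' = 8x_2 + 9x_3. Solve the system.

x_1(t) = C_1e^(4t), x_2(t) = C_2e^(t) + 5C_3e^(-t), x_3(t) = -C_2e^(t) - 4C_3e^(-t)

Coefficient matrix A = [[4, 0, 0], [0, -9, -10], [0, 8, 9]].
det(A - λI) = 0 gives eigenvalues λ = 4, 1, -1.
For λ=4: eigenvector (1,0,0).
For λ=1: eigenvector (0,1,-1).
For λ=-1: eigenvector (0,5,-4).
General solution: C_1e^(4t)(1,0,0) + C_2e^(t)(0,1,-1) + C_3e^(-t)(0,5,-4).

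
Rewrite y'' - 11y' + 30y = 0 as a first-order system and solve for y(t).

Let x_1 = y, x_2 = y'. Then x_1' = x_2 and x_2' = -30x_1 + 11x_2.
A = [[0,1],[-30,11]]; det(A-λI) = λ^2 - 11λ + 30.
Eigenvalues λ = 6, 5 with eigenvectors (1,6), (1,5).

y(t) = K_1e^(6t) + K_2e^(5t)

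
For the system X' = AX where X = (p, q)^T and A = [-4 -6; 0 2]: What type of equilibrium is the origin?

A = [[-4,-6],[0,2]]; det(A-λI) = λ^2 + 2λ - 8.
λ = -4, 2: opposite signs.

saddle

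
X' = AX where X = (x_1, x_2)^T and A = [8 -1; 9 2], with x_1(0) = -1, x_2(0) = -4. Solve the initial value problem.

Coefficient matrix A = [[8, -1], [9, 2]].
Characteristic polynomial det(A - λI) = λ^2 - 10λ + 25 = 0.
Single eigenvalue λ = 5 with algebraic multiplicity 2.
Eigenvector v = (-1,-3); generalized eigenvector w with (A-λI)w=v is (0,1).
General solution: e^(5t)[c_1·v + c_2·(t·v + w)].
Applying x_1(0)=-1, x_2(0)=-4 gives c_1=1, c_2=-1.

x_1(t) = te^(5t) - e^(5t), x_2(t) = 3te^(5t) - 4e^(5t)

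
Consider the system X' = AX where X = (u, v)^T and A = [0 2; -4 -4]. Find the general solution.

u(t) = -c_1e^(-2t)sin(2t) + c_2e^(-2t)cos(2t), v(t) = c_1e^(-2t)sin(2t) - c_1e^(-2t)cos(2t) - c_2e^(-2t)sin(2t) - c_2e^(-2t)cos(2t)

Coefficient matrix A = [[0, 2], [-4, -4]].
Characteristic polynomial det(A - λI) = λ^2 + 4λ + 8 = 0.
Eigenvalues λ = -2 ± 2i (complex conjugate pair).
For λ=-2+2i: an eigenvector is (0,-1) - i(-1,1) = (0 + i, -1 - i).
A real fundamental pair from Re and Im of e^((-2+2i)t)v: X_1 = e^(-2t)(cos(2t)·(0,-1) + sin(2t)·(-1,1)), X_2 = e^(-2t)(sin(2t)·(0,-1) - cos(2t)·(-1,1)).
General solution: c_1X_1 + c_2X_2.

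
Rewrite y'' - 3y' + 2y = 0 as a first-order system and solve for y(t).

y(t) = c_1e^(2t) + c_2e^(t)

Let x_1 = y, x_2 = y'. Then x_1' = x_2 and x_2' = -2x_1 + 3x_2.
A = [[0,1],[-2,3]]; det(A-λI) = λ^2 - 3λ + 2.
Eigenvalues λ = 2, 1 with eigenvectors (1,2), (1,1).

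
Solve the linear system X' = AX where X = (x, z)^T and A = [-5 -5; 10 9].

Coefficient matrix A = [[-5, -5], [10, 9]].
Characteristic polynomial det(A - λI) = λ^2 - 4λ + 5 = 0.
Eigenvalues λ = 2 ± i (complex conjugate pair).
For λ=2+i: an eigenvector is (-1,1) - i(2,-3) = (-1 - 2i, 1 + 3i).
A real fundamental pair from Re and Im of e^((2+i)t)v: X_1 = e^(2t)(cos(t)·(-1,1) + sin(t)·(2,-3)), X_2 = e^(2t)(sin(t)·(-1,1) - cos(t)·(2,-3)).
General solution: K_1X_1 + K_2X_2.

x(t) = 2K_1e^(2t)sin(t) - K_1e^(2t)cos(t) - K_2e^(2t)sin(t) - 2K_2e^(2t)cos(t), z(t) = -3K_1e^(2t)sin(t) + K_1e^(2t)cos(t) + K_2e^(2t)sin(t) + 3K_2e^(2t)cos(t)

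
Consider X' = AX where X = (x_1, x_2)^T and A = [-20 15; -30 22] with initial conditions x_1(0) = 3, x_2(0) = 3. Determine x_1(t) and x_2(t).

x_1(t) = -6e^(t)sin(3t) + 3e^(t)cos(3t), x_2(t) = -9e^(t)sin(3t) + 3e^(t)cos(3t)

Coefficient matrix A = [[-20, 15], [-30, 22]].
Characteristic polynomial det(A - λI) = λ^2 - 2λ + 10 = 0.
Eigenvalues λ = 1 ± 3i (complex conjugate pair).
For λ=1+3i: an eigenvector is (2,3) - i(1,1) = (2 - i, 3 - i).
A real fundamental pair from Re and Im of e^((1+3i)t)v: X_1 = e^(t)(cos(3t)·(2,3) + sin(3t)·(1,1)), X_2 = e^(t)(sin(3t)·(2,3) - cos(3t)·(1,1)).
General solution: C_1X_1 + C_2X_2.
Applying x_1(0)=3, x_2(0)=3 gives C_1=0, C_2=-3.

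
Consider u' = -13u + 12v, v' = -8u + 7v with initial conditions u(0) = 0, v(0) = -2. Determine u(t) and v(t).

u(t) = -6e^(-t) + 6e^(-5t), v(t) = -6e^(-t) + 4e^(-5t)

Coefficient matrix A = [[-13, 12], [-8, 7]].
Characteristic polynomial det(A - λI) = λ^2 + 6λ + 5 = 0.
Eigenvalues λ = -5, -1.
For λ=-5: (A-λI) row 1 is [-8, 12], so an eigenvector is (3, 2).
For λ=-1: (A-λI) row 1 is [-12, 12], so an eigenvector is (1, 1).
General solution: C_1e^(-5t)(3,2) + C_2e^(-t)(1,1).
Applying u(0)=0, v(0)=-2 gives C_1=2, C_2=-6.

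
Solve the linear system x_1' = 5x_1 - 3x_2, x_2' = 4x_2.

Coefficient matrix A = [[5, -3], [0, 4]].
Characteristic polynomial det(A - λI) = λ^2 - 9λ + 20 = 0.
Eigenvalues λ = 4, 5.
For λ=4: (A-λI) row 1 is [1, -3], so an eigenvector is (-3, -1).
For λ=5: (A-λI) row 1 is [0, -3], so an eigenvector is (1, 0).
General solution: K_1e^(4t)(-3,-1) + K_2e^(5t)(1,0).

x_1(t) = -3K_1e^(4t) + K_2e^(5t), x_2(t) = -K_1e^(4t)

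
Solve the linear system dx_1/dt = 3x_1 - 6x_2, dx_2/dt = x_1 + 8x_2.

x_1(t) = 2c_1e^(6t) + 3c_2e^(5t), x_2(t) = -c_1e^(6t) - c_2e^(5t)

Coefficient matrix A = [[3, -6], [1, 8]].
Characteristic polynomial det(A - λI) = λ^2 - 11λ + 30 = 0.
Eigenvalues λ = 6, 5.
For λ=6: (A-λI) row 1 is [-3, -6], so an eigenvector is (2, -1).
For λ=5: (A-λI) row 1 is [-2, -6], so an eigenvector is (3, -1).
General solution: c_1e^(6t)(2,-1) + c_2e^(5t)(3,-1).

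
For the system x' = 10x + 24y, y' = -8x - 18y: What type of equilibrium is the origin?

A = [[10,24],[-8,-18]]; det(A-λI) = λ^2 + 8λ + 12.
λ = -2, -6: both negative.

stable node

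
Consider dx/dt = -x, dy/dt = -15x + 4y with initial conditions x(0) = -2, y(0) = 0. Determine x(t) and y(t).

x(t) = -2e^(-t), y(t) = 6e^(4t) - 6e^(-t)

Coefficient matrix A = [[-1, 0], [-15, 4]].
Characteristic polynomial det(A - λI) = λ^2 - 3λ - 4 = 0.
Eigenvalues λ = -1, 4.
For λ=-1: (A-λI) row 2 is [-15, 5], so an eigenvector is (-1, -3).
For λ=4: (A-λI) row 1 is [-5, 0], so an eigenvector is (0, 1).
General solution: C_1e^(-t)(-1,-3) + C_2e^(4t)(0,1).
Applying x(0)=-2, y(0)=0 gives C_1=2, C_2=6.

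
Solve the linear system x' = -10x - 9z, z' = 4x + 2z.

Coefficient matrix A = [[-10, -9], [4, 2]].
Characteristic polynomial det(A - λI) = λ^2 + 8λ + 16 = 0.
Single eigenvalue λ = -4 with algebraic multiplicity 2.
Eigenvector v = (3,-2); generalized eigenvector w with (A-λI)w=v is (1,-1).
General solution: e^(-4t)[C_1·v + C_2·(t·v + w)].

x(t) = 3C_1e^(-4t) + 3C_2te^(-4t) + C_2e^(-4t), z(t) = -2C_1e^(-4t) - 2C_2te^(-4t) - C_2e^(-4t)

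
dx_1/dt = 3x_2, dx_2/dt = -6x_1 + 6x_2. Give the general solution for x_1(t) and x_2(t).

Coefficient matrix A = [[0, 3], [-6, 6]].
Characteristic polynomial det(A - λI) = λ^2 - 6λ + 18 = 0.
Eigenvalues λ = 3 ± 3i (complex conjugate pair).
For λ=3+3i: an eigenvector is (-1,-1) - i(0,1) = (-1, -1 - i).
A real fundamental pair from Re and Im of e^((3+3i)t)v: X_1 = e^(3t)(cos(3t)·(-1,-1) + sin(3t)·(0,1)), X_2 = e^(3t)(sin(3t)·(-1,-1) - cos(3t)·(0,1)).
General solution: C_1X_1 + C_2X_2.

x_1(t) = -C_1e^(3t)cos(3t) - C_2e^(3t)sin(3t), x_2(t) = C_1e^(3t)sin(3t) - C_1e^(3t)cos(3t) - C_2e^(3t)sin(3t) - C_2e^(3t)cos(3t)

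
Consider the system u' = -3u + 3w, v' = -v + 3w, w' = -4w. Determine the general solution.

Coefficient matrix A = [[-3, 0, 3], [0, -1, 3], [0, 0, -4]].
det(A - λI) = 0 gives eigenvalues λ = -3, -1, -4.
For λ=-3: eigenvector (1,0,0).
For λ=-1: eigenvector (0,1,0).
For λ=-4: eigenvector (-3,-1,1).
General solution: C_1e^(-3t)(1,0,0) + C_2e^(-t)(0,1,0) + C_3e^(-4t)(-3,-1,1).

u(t) = C_1e^(-3t) - 3C_3e^(-4t), v(t) = C_2e^(-t) - C_3e^(-4t), w(t) = C_3e^(-4t)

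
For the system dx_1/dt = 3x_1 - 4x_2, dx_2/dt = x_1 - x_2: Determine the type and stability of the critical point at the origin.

unstable improper node

A = [[3,-4],[1,-1]]; det(A-λI) = λ^2 - 2λ + 1.
repeated λ = 1 with a single eigenvector.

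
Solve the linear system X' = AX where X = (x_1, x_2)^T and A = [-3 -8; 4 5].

x_1(t) = K_1e^(t)sin(4t) + K_1e^(t)cos(4t) + K_2e^(t)sin(4t) - K_2e^(t)cos(4t), x_2(t) = -K_1e^(t)cos(4t) - K_2e^(t)sin(4t)

Coefficient matrix A = [[-3, -8], [4, 5]].
Characteristic polynomial det(A - λI) = λ^2 - 2λ + 17 = 0.
Eigenvalues λ = 1 ± 4i (complex conjugate pair).
For λ=1+4i: an eigenvector is (1,-1) - i(1,0) = (1 - i, -1).
A real fundamental pair from Re and Im of e^((1+4i)t)v: X_1 = e^(t)(cos(4t)·(1,-1) + sin(4t)·(1,0)), X_2 = e^(t)(sin(4t)·(1,-1) - cos(4t)·(1,0)).
General solution: K_1X_1 + K_2X_2.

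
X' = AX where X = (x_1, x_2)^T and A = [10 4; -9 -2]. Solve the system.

Coefficient matrix A = [[10, 4], [-9, -2]].
Characteristic polynomial det(A - λI) = λ^2 - 8λ + 16 = 0.
Single eigenvalue λ = 4 with algebraic multiplicity 2.
Eigenvector v = (2,-3); generalized eigenvector w with (A-λI)w=v is (1,-1).
General solution: e^(4t)[C_1·v + C_2·(t·v + w)].

x_1(t) = 2C_1e^(4t) + 2C_2te^(4t) + C_2e^(4t), x_2(t) = -3C_1e^(4t) - 3C_2te^(4t) - C_2e^(4t)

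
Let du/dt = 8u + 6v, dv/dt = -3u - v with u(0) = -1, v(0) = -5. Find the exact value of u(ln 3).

-2817

A = [[8,6],[-3,-1]]; eigenvalues λ = 5, 2.
Eigenvectors: (-2,1) for λ=5, (-1,1) for λ=2.
From the initial condition, c_1 = 6, c_2 = -11.
u(ln 3) = (6)(3^5)(-2) + (-11)(3^2)(-1) = -2817.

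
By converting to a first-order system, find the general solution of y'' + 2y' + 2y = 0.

y(t) = C_1e^(-t)cos(t) + C_2e^(-t)sin(t)

Let x_1 = y, x_2 = y'. Then x_1' = x_2 and x_2' = -2x_1 - 2x_2.
A = [[0,1],[-2,-2]]; det(A-λI) = λ^2 + 2λ + 2.
Eigenvalues λ = -1 ± i.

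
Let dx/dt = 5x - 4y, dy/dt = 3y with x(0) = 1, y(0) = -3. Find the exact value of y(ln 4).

A = [[5,-4],[0,3]]; eigenvalues λ = 5, 3.
Eigenvectors: (-1,0) for λ=5, (-2,-1) for λ=3.
From the initial condition, c_1 = -7, c_2 = 3.
y(ln 4) = (-7)(4^5)(0) + (3)(4^3)(-1) = -192.

-192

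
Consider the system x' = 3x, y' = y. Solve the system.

x(t) = K_2e^(3t), y(t) = -K_1e^(t)

Coefficient matrix A = [[3, 0], [0, 1]].
Characteristic polynomial det(A - λI) = λ^2 - 4λ + 3 = 0.
Eigenvalues λ = 1, 3.
For λ=1: (A-λI) row 1 is [2, 0], so an eigenvector is (0, -1).
For λ=3: (A-λI) row 2 is [0, -2], so an eigenvector is (1, 0).
General solution: K_1e^(t)(0,-1) + K_2e^(3t)(1,0).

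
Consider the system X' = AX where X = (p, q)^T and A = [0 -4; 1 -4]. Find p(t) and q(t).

Coefficient matrix A = [[0, -4], [1, -4]].
Characteristic polynomial det(A - λI) = λ^2 + 4λ + 4 = 0.
Single eigenvalue λ = -2 with algebraic multiplicity 2.
Eigenvector v = (2,1); generalized eigenvector w with (A-λI)w=v is (-1,-1).
General solution: e^(-2t)[c_1·v + c_2·(t·v + w)].

p(t) = 2c_1e^(-2t) + 2c_2te^(-2t) - c_2e^(-2t), q(t) = c_1e^(-2t) + c_2te^(-2t) - c_2e^(-2t)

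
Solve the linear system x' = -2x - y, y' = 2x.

x(t) = -C_1e^(-t)cos(t) - C_2e^(-t)sin(t), y(t) = -C_1e^(-t)sin(t) + C_1e^(-t)cos(t) + C_2e^(-t)sin(t) + C_2e^(-t)cos(t)

Coefficient matrix A = [[-2, -1], [2, 0]].
Characteristic polynomial det(A - λI) = λ^2 + 2λ + 2 = 0.
Eigenvalues λ = -1 ± i (complex conjugate pair).
For λ=-1+i: an eigenvector is (-1,1) - i(0,-1) = (-1, 1 + i).
A real fundamental pair from Re and Im of e^((-1+i)t)v: X_1 = e^(-t)(cos(t)·(-1,1) + sin(t)·(0,-1)), X_2 = e^(-t)(sin(t)·(-1,1) - cos(t)·(0,-1)).
General solution: C_1X_1 + C_2X_2.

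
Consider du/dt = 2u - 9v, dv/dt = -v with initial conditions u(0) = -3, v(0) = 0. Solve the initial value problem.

Coefficient matrix A = [[2, -9], [0, -1]].
Characteristic polynomial det(A - λI) = λ^2 - λ - 2 = 0.
Eigenvalues λ = 2, -1.
For λ=2: (A-λI) row 1 is [0, -9], so an eigenvector is (-1, 0).
For λ=-1: (A-λI) row 1 is [3, -9], so an eigenvector is (3, 1).
General solution: K_1e^(2t)(-1,0) + K_2e^(-t)(3,1).
Applying u(0)=-3, v(0)=0 gives K_1=3, K_2=0.

u(t) = -3e^(2t), v(t) = 0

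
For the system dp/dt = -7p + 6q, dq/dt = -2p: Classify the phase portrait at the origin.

A = [[-7,6],[-2,0]]; det(A-λI) = λ^2 + 7λ + 12.
λ = -3, -4: both negative.

stable node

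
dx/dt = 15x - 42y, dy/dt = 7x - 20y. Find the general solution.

x(t) = -2K_1e^(-6t) - 3K_2e^(t), y(t) = -K_1e^(-6t) - K_2e^(t)

Coefficient matrix A = [[15, -42], [7, -20]].
Characteristic polynomial det(A - λI) = λ^2 + 5λ - 6 = 0.
Eigenvalues λ = -6, 1.
For λ=-6: (A-λI) row 1 is [21, -42], so an eigenvector is (-2, -1).
For λ=1: (A-λI) row 1 is [14, -42], so an eigenvector is (-3, -1).
General solution: K_1e^(-6t)(-2,-1) + K_2e^(t)(-3,-1).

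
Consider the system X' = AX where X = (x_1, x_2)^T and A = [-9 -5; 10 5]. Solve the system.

Coefficient matrix A = [[-9, -5], [10, 5]].
Characteristic polynomial det(A - λI) = λ^2 + 4λ + 5 = 0.
Eigenvalues λ = -2 ± i (complex conjugate pair).
For λ=-2+i: an eigenvector is (-2,3) - i(-1,1) = (-2 + i, 3 - i).
A real fundamental pair from Re and Im of e^((-2+i)t)v: X_1 = e^(-2t)(cos(t)·(-2,3) + sin(t)·(-1,1)), X_2 = e^(-2t)(sin(t)·(-2,3) - cos(t)·(-1,1)).
General solution: K_1X_1 + K_2X_2.

x_1(t) = -K_1e^(-2t)sin(t) - 2K_1e^(-2t)cos(t) - 2K_2e^(-2t)sin(t) + K_2e^(-2t)cos(t), x_2(t) = K_1e^(-2t)sin(t) + 3K_1e^(-2t)cos(t) + 3K_2e^(-2t)sin(t) - K_2e^(-2t)cos(t)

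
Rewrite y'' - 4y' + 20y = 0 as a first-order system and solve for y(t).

Let x_1 = y, x_2 = y'. Then x_1' = x_2 and x_2' = -20x_1 + 4x_2.
A = [[0,1],[-20,4]]; det(A-λI) = λ^2 - 4λ + 20.
Eigenvalues λ = 2 ± 4i.

y(t) = c_1e^(2t)cos(4t) + c_2e^(2t)sin(4t)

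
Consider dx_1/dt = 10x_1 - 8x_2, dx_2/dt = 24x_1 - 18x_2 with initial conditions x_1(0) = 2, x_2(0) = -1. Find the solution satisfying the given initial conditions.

x_1(t) = 10e^(-2t) - 8e^(-6t), x_2(t) = 15e^(-2t) - 16e^(-6t)

Coefficient matrix A = [[10, -8], [24, -18]].
Characteristic polynomial det(A - λI) = λ^2 + 8λ + 12 = 0.
Eigenvalues λ = -2, -6.
For λ=-2: (A-λI) row 1 is [12, -8], so an eigenvector is (-2, -3).
For λ=-6: (A-λI) row 1 is [16, -8], so an eigenvector is (1, 2).
General solution: K_1e^(-2t)(-2,-3) + K_2e^(-6t)(1,2).
Applying x_1(0)=2, x_2(0)=-1 gives K_1=-5, K_2=-8.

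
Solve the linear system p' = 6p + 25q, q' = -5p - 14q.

Coefficient matrix A = [[6, 25], [-5, -14]].
Characteristic polynomial det(A - λI) = λ^2 + 8λ + 41 = 0.
Eigenvalues λ = -4 ± 5i (complex conjugate pair).
For λ=-4+5i: an eigenvector is (2,-1) - i(-1,0) = (2 + i, -1).
A real fundamental pair from Re and Im of e^((-4+5i)t)v: X_1 = e^(-4t)(cos(5t)·(2,-1) + sin(5t)·(-1,0)), X_2 = e^(-4t)(sin(5t)·(2,-1) - cos(5t)·(-1,0)).
General solution: c_1X_1 + c_2X_2.

p(t) = -c_1e^(-4t)sin(5t) + 2c_1e^(-4t)cos(5t) + 2c_2e^(-4t)sin(5t) + c_2e^(-4t)cos(5t), q(t) = -c_1e^(-4t)cos(5t) - c_2e^(-4t)sin(5t)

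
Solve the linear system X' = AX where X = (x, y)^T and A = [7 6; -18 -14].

x(t) = -2K_1e^(-2t) + K_2e^(-5t), y(t) = 3K_1e^(-2t) - 2K_2e^(-5t)

Coefficient matrix A = [[7, 6], [-18, -14]].
Characteristic polynomial det(A - λI) = λ^2 + 7λ + 10 = 0.
Eigenvalues λ = -2, -5.
For λ=-2: (A-λI) row 1 is [9, 6], so an eigenvector is (-2, 3).
For λ=-5: (A-λI) row 1 is [12, 6], so an eigenvector is (1, -2).
General solution: K_1e^(-2t)(-2,3) + K_2e^(-5t)(1,-2).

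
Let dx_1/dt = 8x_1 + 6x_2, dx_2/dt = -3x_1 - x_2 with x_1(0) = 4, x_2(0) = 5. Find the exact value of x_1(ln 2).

520

A = [[8,6],[-3,-1]]; eigenvalues λ = 2, 5.
Eigenvectors: (1,-1) for λ=2, (2,-1) for λ=5.
From the initial condition, c_1 = -14, c_2 = 9.
x_1(ln 2) = (-14)(2^2)(1) + (9)(2^5)(2) = 520.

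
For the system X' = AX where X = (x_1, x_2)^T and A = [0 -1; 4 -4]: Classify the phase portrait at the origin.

stable improper node

A = [[0,-1],[4,-4]]; det(A-λI) = λ^2 + 4λ + 4.
repeated λ = -2 with a single eigenvector.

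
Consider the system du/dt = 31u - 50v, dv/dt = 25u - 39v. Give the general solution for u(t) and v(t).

u(t) = -3K_1e^(-4t)sin(5t) + K_1e^(-4t)cos(5t) + K_2e^(-4t)sin(5t) + 3K_2e^(-4t)cos(5t), v(t) = -2K_1e^(-4t)sin(5t) + K_1e^(-4t)cos(5t) + K_2e^(-4t)sin(5t) + 2K_2e^(-4t)cos(5t)

Coefficient matrix A = [[31, -50], [25, -39]].
Characteristic polynomial det(A - λI) = λ^2 + 8λ + 41 = 0.
Eigenvalues λ = -4 ± 5i (complex conjugate pair).
For λ=-4+5i: an eigenvector is (1,1) - i(-3,-2) = (1 + 3i, 1 + 2i).
A real fundamental pair from Re and Im of e^((-4+5i)t)v: X_1 = e^(-4t)(cos(5t)·(1,1) + sin(5t)·(-3,-2)), X_2 = e^(-4t)(sin(5t)·(1,1) - cos(5t)·(-3,-2)).
General solution: K_1X_1 + K_2X_2.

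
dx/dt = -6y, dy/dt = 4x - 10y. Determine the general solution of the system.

Coefficient matrix A = [[0, -6], [4, -10]].
Characteristic polynomial det(A - λI) = λ^2 + 10λ + 24 = 0.
Eigenvalues λ = -4, -6.
For λ=-4: (A-λI) row 1 is [4, -6], so an eigenvector is (-3, -2).
For λ=-6: (A-λI) row 1 is [6, -6], so an eigenvector is (-1, -1).
General solution: c_1e^(-4t)(-3,-2) + c_2e^(-6t)(-1,-1).

x(t) = -3c_1e^(-4t) - c_2e^(-6t), y(t) = -2c_1e^(-4t) - c_2e^(-6t)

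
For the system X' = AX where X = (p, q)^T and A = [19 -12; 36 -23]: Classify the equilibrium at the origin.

A = [[19,-12],[36,-23]]; det(A-λI) = λ^2 + 4λ - 5.
λ = 1, -5: opposite signs.

saddle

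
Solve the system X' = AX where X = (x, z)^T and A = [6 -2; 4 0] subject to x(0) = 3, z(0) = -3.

x(t) = 9e^(4t) - 6e^(2t), z(t) = 9e^(4t) - 12e^(2t)

Coefficient matrix A = [[6, -2], [4, 0]].
Characteristic polynomial det(A - λI) = λ^2 - 6λ + 8 = 0.
Eigenvalues λ = 4, 2.
For λ=4: (A-λI) row 1 is [2, -2], so an eigenvector is (1, 1).
For λ=2: (A-λI) row 1 is [4, -2], so an eigenvector is (1, 2).
General solution: c_1e^(4t)(1,1) + c_2e^(2t)(1,2).
Applying x(0)=3, z(0)=-3 gives c_1=9, c_2=-6.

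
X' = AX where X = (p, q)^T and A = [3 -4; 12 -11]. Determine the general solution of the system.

Coefficient matrix A = [[3, -4], [12, -11]].
Characteristic polynomial det(A - λI) = λ^2 + 8λ + 15 = 0.
Eigenvalues λ = -3, -5.
For λ=-3: (A-λI) row 1 is [6, -4], so an eigenvector is (-2, -3).
For λ=-5: (A-λI) row 1 is [8, -4], so an eigenvector is (1, 2).
General solution: c_1e^(-3t)(-2,-3) + c_2e^(-5t)(1,2).

p(t) = -2c_1e^(-3t) + c_2e^(-5t), q(t) = -3c_1e^(-3t) + 2c_2e^(-5t)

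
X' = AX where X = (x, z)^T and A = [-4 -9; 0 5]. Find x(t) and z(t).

x(t) = -K_1e^(5t) + K_2e^(-4t), z(t) = K_1e^(5t)

Coefficient matrix A = [[-4, -9], [0, 5]].
Characteristic polynomial det(A - λI) = λ^2 - λ - 20 = 0.
Eigenvalues λ = 5, -4.
For λ=5: (A-λI) row 1 is [-9, -9], so an eigenvector is (-1, 1).
For λ=-4: (A-λI) row 1 is [0, -9], so an eigenvector is (1, 0).
General solution: K_1e^(5t)(-1,1) + K_2e^(-4t)(1,0).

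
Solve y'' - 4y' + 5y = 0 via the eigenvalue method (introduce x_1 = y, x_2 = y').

Let x_1 = y, x_2 = y'. Then x_1' = x_2 and x_2' = -5x_1 + 4x_2.
A = [[0,1],[-5,4]]; det(A-λI) = λ^2 - 4λ + 5.
Eigenvalues λ = 2 ± i.

y(t) = K_1e^(2t)cos(t) + K_2e^(2t)sin(t)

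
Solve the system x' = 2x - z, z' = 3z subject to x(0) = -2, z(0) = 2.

x(t) = -2e^(3t), z(t) = 2e^(3t)

Coefficient matrix A = [[2, -1], [0, 3]].
Characteristic polynomial det(A - λI) = λ^2 - 5λ + 6 = 0.
Eigenvalues λ = 2, 3.
For λ=2: (A-λI) row 1 is [0, -1], so an eigenvector is (-1, 0).
For λ=3: (A-λI) row 1 is [-1, -1], so an eigenvector is (1, -1).
General solution: c_1e^(2t)(-1,0) + c_2e^(3t)(1,-1).
Applying x(0)=-2, z(0)=2 gives c_1=0, c_2=-2.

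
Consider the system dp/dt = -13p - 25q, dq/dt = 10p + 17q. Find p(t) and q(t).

Coefficient matrix A = [[-13, -25], [10, 17]].
Characteristic polynomial det(A - λI) = λ^2 - 4λ + 29 = 0.
Eigenvalues λ = 2 ± 5i (complex conjugate pair).
For λ=2+5i: an eigenvector is (-2,1) - i(1,-1) = (-2 - i, 1 + i).
A real fundamental pair from Re and Im of e^((2+5i)t)v: X_1 = e^(2t)(cos(5t)·(-2,1) + sin(5t)·(1,-1)), X_2 = e^(2t)(sin(5t)·(-2,1) - cos(5t)·(1,-1)).
General solution: K_1X_1 + K_2X_2.

p(t) = K_1e^(2t)sin(5t) - 2K_1e^(2t)cos(5t) - 2K_2e^(2t)sin(5t) - K_2e^(2t)cos(5t), q(t) = -K_1e^(2t)sin(5t) + K_1e^(2t)cos(5t) + K_2e^(2t)sin(5t) + K_2e^(2t)cos(5t)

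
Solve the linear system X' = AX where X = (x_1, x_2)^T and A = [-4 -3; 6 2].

Coefficient matrix A = [[-4, -3], [6, 2]].
Characteristic polynomial det(A - λI) = λ^2 + 2λ + 10 = 0.
Eigenvalues λ = -1 ± 3i (complex conjugate pair).
For λ=-1+3i: an eigenvector is (-1,1) - i(0,-1) = (-1, 1 + i).
A real fundamental pair from Re and Im of e^((-1+3i)t)v: X_1 = e^(-t)(cos(3t)·(-1,1) + sin(3t)·(0,-1)), X_2 = e^(-t)(sin(3t)·(-1,1) - cos(3t)·(0,-1)).
General solution: K_1X_1 + K_2X_2.

x_1(t) = -K_1e^(-t)cos(3t) - K_2e^(-t)sin(3t), x_2(t) = -K_1e^(-t)sin(3t) + K_1e^(-t)cos(3t) + K_2e^(-t)sin(3t) + K_2e^(-t)cos(3t)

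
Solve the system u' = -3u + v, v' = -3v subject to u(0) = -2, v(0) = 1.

u(t) = te^(-3t) - 2e^(-3t), v(t) = e^(-3t)

Coefficient matrix A = [[-3, 1], [0, -3]].
Characteristic polynomial det(A - λI) = λ^2 + 6λ + 9 = 0.
Single eigenvalue λ = -3 with algebraic multiplicity 2.
Eigenvector v = (-1,0); generalized eigenvector w with (A-λI)w=v is (2,-1).
General solution: e^(-3t)[K_1·v + K_2·(t·v + w)].
Applying u(0)=-2, v(0)=1 gives K_1=0, K_2=-1.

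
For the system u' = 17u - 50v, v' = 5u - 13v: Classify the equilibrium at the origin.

unstable spiral

A = [[17,-50],[5,-13]]; det(A-λI) = λ^2 - 4λ + 29.
λ = 2 ± 5i: positive real part.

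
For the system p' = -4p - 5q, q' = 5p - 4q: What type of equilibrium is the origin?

A = [[-4,-5],[5,-4]]; det(A-λI) = λ^2 + 8λ + 41.
λ = -4 ± 5i: negative real part.

stable spiral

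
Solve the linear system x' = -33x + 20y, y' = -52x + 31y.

x(t) = -K_1e^(-t)sin(4t) + 2K_1e^(-t)cos(4t) + 2K_2e^(-t)sin(4t) + K_2e^(-t)cos(4t), y(t) = -2K_1e^(-t)sin(4t) + 3K_1e^(-t)cos(4t) + 3K_2e^(-t)sin(4t) + 2K_2e^(-t)cos(4t)

Coefficient matrix A = [[-33, 20], [-52, 31]].
Characteristic polynomial det(A - λI) = λ^2 + 2λ + 17 = 0.
Eigenvalues λ = -1 ± 4i (complex conjugate pair).
For λ=-1+4i: an eigenvector is (2,3) - i(-1,-2) = (2 + i, 3 + 2i).
A real fundamental pair from Re and Im of e^((-1+4i)t)v: X_1 = e^(-t)(cos(4t)·(2,3) + sin(4t)·(-1,-2)), X_2 = e^(-t)(sin(4t)·(2,3) - cos(4t)·(-1,-2)).
General solution: K_1X_1 + K_2X_2.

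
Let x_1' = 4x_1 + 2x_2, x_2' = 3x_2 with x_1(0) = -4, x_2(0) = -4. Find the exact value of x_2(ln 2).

-32

A = [[4,2],[0,3]]; eigenvalues λ = 4, 3.
Eigenvectors: (1,0) for λ=4, (2,-1) for λ=3.
From the initial condition, c_1 = -12, c_2 = 4.
x_2(ln 2) = (-12)(2^4)(0) + (4)(2^3)(-1) = -32.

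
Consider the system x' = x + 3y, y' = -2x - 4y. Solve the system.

x(t) = -K_1e^(-2t) + 3K_2e^(-t), y(t) = K_1e^(-2t) - 2K_2e^(-t)

Coefficient matrix A = [[1, 3], [-2, -4]].
Characteristic polynomial det(A - λI) = λ^2 + 3λ + 2 = 0.
Eigenvalues λ = -2, -1.
For λ=-2: (A-λI) row 1 is [3, 3], so an eigenvector is (-1, 1).
For λ=-1: (A-λI) row 1 is [2, 3], so an eigenvector is (3, -2).
General solution: K_1e^(-2t)(-1,1) + K_2e^(-t)(3,-2).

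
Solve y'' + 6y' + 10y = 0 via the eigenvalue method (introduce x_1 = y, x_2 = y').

y(t) = c_1e^(-3t)cos(t) + c_2e^(-3t)sin(t)

Let x_1 = y, x_2 = y'. Then x_1' = x_2 and x_2' = -10x_1 - 6x_2.
A = [[0,1],[-10,-6]]; det(A-λI) = λ^2 + 6λ + 10.
Eigenvalues λ = -3 ± i.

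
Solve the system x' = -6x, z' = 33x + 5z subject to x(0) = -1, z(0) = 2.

x(t) = -e^(-6t), z(t) = -e^(5t) + 3e^(-6t)

Coefficient matrix A = [[-6, 0], [33, 5]].
Characteristic polynomial det(A - λI) = λ^2 + λ - 30 = 0.
Eigenvalues λ = -6, 5.
For λ=-6: (A-λI) row 2 is [33, 11], so an eigenvector is (-1, 3).
For λ=5: (A-λI) row 1 is [-11, 0], so an eigenvector is (0, -1).
General solution: c_1e^(-6t)(-1,3) + c_2e^(5t)(0,-1).
Applying x(0)=-1, z(0)=2 gives c_1=1, c_2=1.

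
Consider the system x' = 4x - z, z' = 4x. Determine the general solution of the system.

x(t) = -c_1e^(2t) - c_2te^(2t) - c_2e^(2t), z(t) = -2c_1e^(2t) - 2c_2te^(2t) - c_2e^(2t)

Coefficient matrix A = [[4, -1], [4, 0]].
Characteristic polynomial det(A - λI) = λ^2 - 4λ + 4 = 0.
Single eigenvalue λ = 2 with algebraic multiplicity 2.
Eigenvector v = (-1,-2); generalized eigenvector w with (A-λI)w=v is (-1,-1).
General solution: e^(2t)[c_1·v + c_2·(t·v + w)].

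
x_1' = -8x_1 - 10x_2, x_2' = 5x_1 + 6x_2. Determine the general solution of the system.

x_1(t) = K_1e^(-t)sin(t) - 3K_1e^(-t)cos(t) - 3K_2e^(-t)sin(t) - K_2e^(-t)cos(t), x_2(t) = -K_1e^(-t)sin(t) + 2K_1e^(-t)cos(t) + 2K_2e^(-t)sin(t) + K_2e^(-t)cos(t)

Coefficient matrix A = [[-8, -10], [5, 6]].
Characteristic polynomial det(A - λI) = λ^2 + 2λ + 2 = 0.
Eigenvalues λ = -1 ± i (complex conjugate pair).
For λ=-1+i: an eigenvector is (-3,2) - i(1,-1) = (-3 - i, 2 + i).
A real fundamental pair from Re and Im of e^((-1+i)t)v: X_1 = e^(-t)(cos(t)·(-3,2) + sin(t)·(1,-1)), X_2 = e^(-t)(sin(t)·(-3,2) - cos(t)·(1,-1)).
General solution: K_1X_1 + K_2X_2.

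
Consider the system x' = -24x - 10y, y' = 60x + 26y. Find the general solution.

x(t) = K_1e^(-4t) + K_2e^(6t), y(t) = -2K_1e^(-4t) - 3K_2e^(6t)

Coefficient matrix A = [[-24, -10], [60, 26]].
Characteristic polynomial det(A - λI) = λ^2 - 2λ - 24 = 0.
Eigenvalues λ = -4, 6.
For λ=-4: (A-λI) row 1 is [-20, -10], so an eigenvector is (1, -2).
For λ=6: (A-λI) row 1 is [-30, -10], so an eigenvector is (1, -3).
General solution: K_1e^(-4t)(1,-2) + K_2e^(6t)(1,-3).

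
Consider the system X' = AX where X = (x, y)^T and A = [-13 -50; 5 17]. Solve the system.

Coefficient matrix A = [[-13, -50], [5, 17]].
Characteristic polynomial det(A - λI) = λ^2 - 4λ + 29 = 0.
Eigenvalues λ = 2 ± 5i (complex conjugate pair).
For λ=2+5i: an eigenvector is (-1,0) - i(3,-1) = (-1 - 3i, 0 + i).
A real fundamental pair from Re and Im of e^((2+5i)t)v: X_1 = e^(2t)(cos(5t)·(-1,0) + sin(5t)·(3,-1)), X_2 = e^(2t)(sin(5t)·(-1,0) - cos(5t)·(3,-1)).
General solution: C_1X_1 + C_2X_2.

x(t) = 3C_1e^(2t)sin(5t) - C_1e^(2t)cos(5t) - C_2e^(2t)sin(5t) - 3C_2e^(2t)cos(5t), y(t) = -C_1e^(2t)sin(5t) + C_2e^(2t)cos(5t)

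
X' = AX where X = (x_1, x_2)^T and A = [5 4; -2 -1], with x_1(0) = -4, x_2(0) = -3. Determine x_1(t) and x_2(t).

x_1(t) = -14e^(3t) + 10e^(t), x_2(t) = 7e^(3t) - 10e^(t)

Coefficient matrix A = [[5, 4], [-2, -1]].
Characteristic polynomial det(A - λI) = λ^2 - 4λ + 3 = 0.
Eigenvalues λ = 1, 3.
For λ=1: (A-λI) row 1 is [4, 4], so an eigenvector is (1, -1).
For λ=3: (A-λI) row 1 is [2, 4], so an eigenvector is (-2, 1).
General solution: K_1e^(t)(1,-1) + K_2e^(3t)(-2,1).
Applying x_1(0)=-4, x_2(0)=-3 gives K_1=10, K_2=7.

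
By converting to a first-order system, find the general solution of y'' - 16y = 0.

Let x_1 = y, x_2 = y'. Then x_1' = x_2 and x_2' = 16x_1.
A = [[0,1],[16,0]]; det(A-λI) = λ^2 - 16.
Eigenvalues λ = 4, -4 with eigenvectors (1,4), (1,-4).

y(t) = K_1e^(4t) + K_2e^(-4t)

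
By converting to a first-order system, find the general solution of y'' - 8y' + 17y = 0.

Let x_1 = y, x_2 = y'. Then x_1' = x_2 and x_2' = -17x_1 + 8x_2.
A = [[0,1],[-17,8]]; det(A-λI) = λ^2 - 8λ + 17.
Eigenvalues λ = 4 ± i.

y(t) = K_1e^(4t)cos(t) + K_2e^(4t)sin(t)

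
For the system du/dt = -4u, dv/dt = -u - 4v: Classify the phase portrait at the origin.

A = [[-4,0],[-1,-4]]; det(A-λI) = λ^2 + 8λ + 16.
repeated λ = -4 with a single eigenvector.

stable improper node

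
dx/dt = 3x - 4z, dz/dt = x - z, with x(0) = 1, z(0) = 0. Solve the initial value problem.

Coefficient matrix A = [[3, -4], [1, -1]].
Characteristic polynomial det(A - λI) = λ^2 - 2λ + 1 = 0.
Single eigenvalue λ = 1 with algebraic multiplicity 2.
Eigenvector v = (-2,-1); generalized eigenvector w with (A-λI)w=v is (3,2).
General solution: e^(t)[K_1·v + K_2·(t·v + w)].
Applying x(0)=1, z(0)=0 gives K_1=-2, K_2=-1.

x(t) = 2te^(t) + e^(t), z(t) = te^(t)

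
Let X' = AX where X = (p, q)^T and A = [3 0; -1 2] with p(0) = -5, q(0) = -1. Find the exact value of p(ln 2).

A = [[3,0],[-1,2]]; eigenvalues λ = 2, 3.
Eigenvectors: (0,-1) for λ=2, (1,-1) for λ=3.
From the initial condition, c_1 = 6, c_2 = -5.
p(ln 2) = (6)(2^2)(0) + (-5)(2^3)(1) = -40.

-40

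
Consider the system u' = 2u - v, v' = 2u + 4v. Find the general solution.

Coefficient matrix A = [[2, -1], [2, 4]].
Characteristic polynomial det(A - λI) = λ^2 - 6λ + 10 = 0.
Eigenvalues λ = 3 ± i (complex conjugate pair).
For λ=3+i: an eigenvector is (-1,1) - i(0,-1) = (-1, 1 + i).
A real fundamental pair from Re and Im of e^((3+i)t)v: X_1 = e^(3t)(cos(t)·(-1,1) + sin(t)·(0,-1)), X_2 = e^(3t)(sin(t)·(-1,1) - cos(t)·(0,-1)).
General solution: K_1X_1 + K_2X_2.

u(t) = -K_1e^(3t)cos(t) - K_2e^(3t)sin(t), v(t) = -K_1e^(3t)sin(t) + K_1e^(3t)cos(t) + K_2e^(3t)sin(t) + K_2e^(3t)cos(t)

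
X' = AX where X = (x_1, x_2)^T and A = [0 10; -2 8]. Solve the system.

Coefficient matrix A = [[0, 10], [-2, 8]].
Characteristic polynomial det(A - λI) = λ^2 - 8λ + 20 = 0.
Eigenvalues λ = 4 ± 2i (complex conjugate pair).
For λ=4+2i: an eigenvector is (-2,-1) - i(-1,0) = (-2 + i, -1).
A real fundamental pair from Re and Im of e^((4+2i)t)v: X_1 = e^(4t)(cos(2t)·(-2,-1) + sin(2t)·(-1,0)), X_2 = e^(4t)(sin(2t)·(-2,-1) - cos(2t)·(-1,0)).
General solution: c_1X_1 + c_2X_2.

x_1(t) = -c_1e^(4t)sin(2t) - 2c_1e^(4t)cos(2t) - 2c_2e^(4t)sin(2t) + c_2e^(4t)cos(2t), x_2(t) = -c_1e^(4t)cos(2t) - c_2e^(4t)sin(2t)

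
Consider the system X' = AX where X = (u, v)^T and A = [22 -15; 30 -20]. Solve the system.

u(t) = C_1e^(t)sin(3t) - 2C_1e^(t)cos(3t) - 2C_2e^(t)sin(3t) - C_2e^(t)cos(3t), v(t) = C_1e^(t)sin(3t) - 3C_1e^(t)cos(3t) - 3C_2e^(t)sin(3t) - C_2e^(t)cos(3t)

Coefficient matrix A = [[22, -15], [30, -20]].
Characteristic polynomial det(A - λI) = λ^2 - 2λ + 10 = 0.
Eigenvalues λ = 1 ± 3i (complex conjugate pair).
For λ=1+3i: an eigenvector is (-2,-3) - i(1,1) = (-2 - i, -3 - i).
A real fundamental pair from Re and Im of e^((1+3i)t)v: X_1 = e^(t)(cos(3t)·(-2,-3) + sin(3t)·(1,1)), X_2 = e^(t)(sin(3t)·(-2,-3) - cos(3t)·(1,1)).
General solution: C_1X_1 + C_2X_2.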